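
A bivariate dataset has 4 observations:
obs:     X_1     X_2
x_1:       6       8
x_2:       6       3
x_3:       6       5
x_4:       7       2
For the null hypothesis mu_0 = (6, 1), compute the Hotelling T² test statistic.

Step 1 — sample mean vector:
  mean(X_1) = (6 + 6 + 6 + 7) / 4 = 25/4 = 6.25
  mean(X_2) = (8 + 3 + 5 + 2) / 4 = 18/4 = 4.5
  x̄ = (6.25, 4.5),  deviation x̄ - mu_0 = (6.25, 4.5) - (6, 1) = (0.25, 3.5).

Step 2 — sample covariance matrix, S[i,j] = (1/(n-1)) · Σ_k (x_{k,i} - mean_i) · (x_{k,j} - mean_j), divisor n-1 = 3:
  S[X_1,X_1] = ((-0.25)·(-0.25) + (-0.25)·(-0.25) + (-0.25)·(-0.25) + (0.75)·(0.75)) / 3 = 0.75/3 = 0.25
  S[X_1,X_2] = ((-0.25)·(3.5) + (-0.25)·(-1.5) + (-0.25)·(0.5) + (0.75)·(-2.5)) / 3 = -2.5/3 = -0.8333
  S[X_2,X_2] = ((3.5)·(3.5) + (-1.5)·(-1.5) + (0.5)·(0.5) + (-2.5)·(-2.5)) / 3 = 21/3 = 7
  S = [[0.25, -0.8333],
 [-0.8333, 7]].

Step 3 — invert S. det(S) = 0.25·7 - (-0.8333)² = 1.0556.
  S^{-1} = (1/det) · [[d, -b], [-b, a]] = [[6.6316, 0.7895],
 [0.7895, 0.2368]].

Step 4 — quadratic form (x̄ - mu_0)^T · S^{-1} · (x̄ - mu_0):
  S^{-1} · (x̄ - mu_0) = (4.4211, 1.0263),
  (x̄ - mu_0)^T · [...] = (0.25)·(4.4211) + (3.5)·(1.0263) = 4.6974.

Step 5 — scale by n: T² = 4 · 4.6974 = 18.7895.

T² ≈ 18.7895


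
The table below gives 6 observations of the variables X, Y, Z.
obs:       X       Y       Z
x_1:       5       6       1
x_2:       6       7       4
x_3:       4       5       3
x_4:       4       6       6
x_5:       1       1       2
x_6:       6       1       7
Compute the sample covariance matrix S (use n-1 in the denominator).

Step 1 — column means:
  mean(X) = (5 + 6 + 4 + 4 + 1 + 6) / 6 = 26/6 = 4.3333
  mean(Y) = (6 + 7 + 5 + 6 + 1 + 1) / 6 = 26/6 = 4.3333
  mean(Z) = (1 + 4 + 3 + 6 + 2 + 7) / 6 = 23/6 = 3.8333

Step 2 — sample covariance S[i,j] = (1/(n-1)) · Σ_k (x_{k,i} - mean_i) · (x_{k,j} - mean_j), with n-1 = 5.
  S[X,X] = ((0.6667)·(0.6667) + (1.6667)·(1.6667) + (-0.3333)·(-0.3333) + (-0.3333)·(-0.3333) + (-3.3333)·(-3.3333) + (1.6667)·(1.6667)) / 5 = 17.3333/5 = 3.4667
  S[X,Y] = ((0.6667)·(1.6667) + (1.6667)·(2.6667) + (-0.3333)·(0.6667) + (-0.3333)·(1.6667) + (-3.3333)·(-3.3333) + (1.6667)·(-3.3333)) / 5 = 10.3333/5 = 2.0667
  S[X,Z] = ((0.6667)·(-2.8333) + (1.6667)·(0.1667) + (-0.3333)·(-0.8333) + (-0.3333)·(2.1667) + (-3.3333)·(-1.8333) + (1.6667)·(3.1667)) / 5 = 9.3333/5 = 1.8667
  S[Y,Y] = ((1.6667)·(1.6667) + (2.6667)·(2.6667) + (0.6667)·(0.6667) + (1.6667)·(1.6667) + (-3.3333)·(-3.3333) + (-3.3333)·(-3.3333)) / 5 = 35.3333/5 = 7.0667
  S[Y,Z] = ((1.6667)·(-2.8333) + (2.6667)·(0.1667) + (0.6667)·(-0.8333) + (1.6667)·(2.1667) + (-3.3333)·(-1.8333) + (-3.3333)·(3.1667)) / 5 = -5.6667/5 = -1.1333
  S[Z,Z] = ((-2.8333)·(-2.8333) + (0.1667)·(0.1667) + (-0.8333)·(-0.8333) + (2.1667)·(2.1667) + (-1.8333)·(-1.8333) + (3.1667)·(3.1667)) / 5 = 26.8333/5 = 5.3667

S is symmetric (S[j,i] = S[i,j]). Assembling:

S = [[3.4667, 2.0667, 1.8667],
 [2.0667, 7.0667, -1.1333],
 [1.8667, -1.1333, 5.3667]]


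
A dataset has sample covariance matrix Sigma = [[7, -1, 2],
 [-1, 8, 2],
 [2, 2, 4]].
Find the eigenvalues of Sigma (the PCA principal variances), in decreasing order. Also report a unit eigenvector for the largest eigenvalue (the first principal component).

Step 1 — characteristic polynomial p(λ) = det(λI - Sigma) = λ³ - tr·λ² + c_1·λ - det, where tr = trace, c_1 = sum of the principal 2×2 minors, det = det(Sigma):
  tr = 7 + 8 + 4 = 19,
  c_1 = (7·8 - (-1)²) + (7·4 - (2)²) + (8·4 - (2)²) = 55 + 24 + 28 = 107,
  det = 7·(8·4 - (2)²) - (-1)·((-1)·4 - (2)·(2)) + (2)·((-1)·(2) - 8·(2)) = 7·(28) - (-1)·(-8) + (2)·(-18) = 152.
  So p(λ) = λ³ - 19λ² + 107λ - 152.
Step 2 — look for an integer root (rational root theorem: any rational root is an integer divisor of 152). Testing λ = 8:
  p(8) = 512 - 1216 + 856 - 152 = 0  ✓
  Dividing out (λ - 8): p(λ) = (λ - 8)(λ² - 11λ + 19).
Step 3 — remaining eigenvalues from the quadratic λ² - 11λ + 19 = 0:
  Δ = 11² - 4·19 = 121 - 76 = 45,  λ = (11 ± √45)/2 = (11 ± 6.7082)/2 ≈ 8.8541 or 2.1459.
  Sorted: λ_1 = 8.8541,  λ_2 = 8,  λ_3 = 2.1459  (check: sum = 19 = tr ✓).

Step 4 — unit eigenvector for λ_1 ≈ 8.8541: v spans the null space of (Sigma - λ_1 I), whose rows are
  r_1 = (-1.8541, -1, 2),  r_2 = (-1, -0.8541, 2),  r_3 = (2, 2, -4.8541).
  v is orthogonal to every row, so take v ∝ r_1 × r_2 = ((-1)·(2) - (2)·(-0.8541), (2)·(-1) - (-1.8541)·(2), (-1.8541)·(-0.8541) - (-1)·(-1)) ≈ (-0.2918, 1.7082, 0.5836).
  Rescale (multiply by -1 so the first nonzero entry is positive): u = (0.2918, -1.7082, -0.5836).
  ||u|| = √((0.2918)² + (-1.7082)² + (-0.5836)²) = √(3.3437) ≈ 1.8286,  v_1 = u/||u|| ≈ (0.1596, -0.9342, -0.3192) (||v_1|| = 1).

λ_1 = 8.8541,  λ_2 = 8,  λ_3 = 2.1459;  v_1 ≈ (0.1596, -0.9342, -0.3192)


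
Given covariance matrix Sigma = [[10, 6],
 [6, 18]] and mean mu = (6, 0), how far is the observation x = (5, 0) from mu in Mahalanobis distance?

Step 1 — centre the observation: (x - mu) = (-1, 0).

Step 2 — invert Sigma. det(Sigma) = 10·18 - (6)² = 144.
  Sigma^{-1} = (1/det) · [[d, -b], [-b, a]] = [[0.125, -0.0417],
 [-0.0417, 0.0694]].

Step 3 — form the quadratic (x - mu)^T · Sigma^{-1} · (x - mu):
  Sigma^{-1} · (x - mu) = (-0.125, 0.0417).
  (x - mu)^T · [Sigma^{-1} · (x - mu)] = (-1)·(-0.125) + (0)·(0.0417) = 0.125.

Step 4 — take square root: d = √(0.125) ≈ 0.3536.

d(x, mu) = √(0.125) ≈ 0.3536


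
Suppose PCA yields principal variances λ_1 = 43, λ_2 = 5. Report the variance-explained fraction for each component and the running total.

Step 1 — total variance = trace(Sigma) = Σ λ_i = 43 + 5 = 48.

Step 2 — fraction explained by component i = λ_i / Σ λ:
  PC1: 43/48 = 0.8958
  PC2: 5/48 = 0.1042

Step 3 — cumulative fraction after k components = (λ_1 + ... + λ_k) / Σ λ:
  k = 1: 43/48 = 0.8958
  k = 2: (43 + 5)/48 = 48/48 = 1

Summary (fraction, with percent):

explained: PC1 0.8958 (89.58%), PC2 0.1042 (10.42%);  cumulative: 0.8958, 1


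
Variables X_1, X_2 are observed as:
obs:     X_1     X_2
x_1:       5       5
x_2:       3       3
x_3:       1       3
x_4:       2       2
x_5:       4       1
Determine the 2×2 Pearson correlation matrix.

Step 1 — column means:
  mean(X_1) = (5 + 3 + 1 + 2 + 4) / 5 = 15/5 = 3
  mean(X_2) = (5 + 3 + 3 + 2 + 1) / 5 = 14/5 = 2.8

Step 2 — sample variances and covariances s[i,j] = (1/(n-1)) · Σ_k (x_{k,i} - mean_i) · (x_{k,j} - mean_j), with n-1 = 4:
  s[X_1,X_1] = ((2)·(2) + (0)·(0) + (-2)·(-2) + (-1)·(-1) + (1)·(1)) / 4 = 10/4 = 2.5
  s[X_1,X_2] = ((2)·(2.2) + (0)·(0.2) + (-2)·(0.2) + (-1)·(-0.8) + (1)·(-1.8)) / 4 = 3/4 = 0.75
  s[X_2,X_2] = ((2.2)·(2.2) + (0.2)·(0.2) + (0.2)·(0.2) + (-0.8)·(-0.8) + (-1.8)·(-1.8)) / 4 = 8.8/4 = 2.2
  Sample standard deviations s_i = √(s[i,i]):
  s(X_1) = √(2.5) = 1.5811
  s(X_2) = √(2.2) = 1.4832

Step 3 — r_{ij} = s_{ij} / (s_i · s_j):
  r[X_1,X_1] = 1 (diagonal).
  r[X_1,X_2] = 0.75 / (1.5811 · 1.4832) = 0.75 / 2.3452 = 0.3198
  r[X_2,X_2] = 1 (diagonal).

R is symmetric with unit diagonal. Assembling:

R = [[1, 0.3198],
 [0.3198, 1]]


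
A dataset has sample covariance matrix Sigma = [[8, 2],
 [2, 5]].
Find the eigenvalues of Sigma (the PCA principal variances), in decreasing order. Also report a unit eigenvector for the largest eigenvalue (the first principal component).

Step 1 — characteristic polynomial of 2×2 Sigma:
  det(Sigma - λI) = λ² - trace · λ + det = 0.
  trace = 8 + 5 = 13, det = 8·5 - (2)² = 36.
Step 2 — discriminant:
  Δ = trace² - 4·det = 169 - 144 = 25.
Step 3 — eigenvalues:
  λ = (trace ± √Δ)/2 = (13 ± 5)/2,
  λ_1 = 9,  λ_2 = 4.

Step 4 — unit eigenvector for λ_1: solve (Sigma - λ_1 I)v = 0. First row:
  (8 - 9)·v_x + (2)·v_y = 0, i.e. (-1)·v_x + (2)·v_y = 0,
  so v ∝ (b, λ_1 - a) = (2, 1) = u.
  ||u|| = √((2)² + (1)²) = √(5) ≈ 2.2361,
  v_1 = u/||u|| ≈ (0.8944, 0.4472) (||v_1|| = 1).

λ_1 = 9,  λ_2 = 4;  v_1 ≈ (0.8944, 0.4472)


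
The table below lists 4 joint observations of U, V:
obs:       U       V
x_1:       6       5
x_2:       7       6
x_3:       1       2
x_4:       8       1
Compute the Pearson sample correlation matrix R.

Step 1 — column means:
  mean(U) = (6 + 7 + 1 + 8) / 4 = 22/4 = 5.5
  mean(V) = (5 + 6 + 2 + 1) / 4 = 14/4 = 3.5

Step 2 — sample variances and covariances s[i,j] = (1/(n-1)) · Σ_k (x_{k,i} - mean_i) · (x_{k,j} - mean_j), with n-1 = 3:
  s[U,U] = ((0.5)·(0.5) + (1.5)·(1.5) + (-4.5)·(-4.5) + (2.5)·(2.5)) / 3 = 29/3 = 9.6667
  s[U,V] = ((0.5)·(1.5) + (1.5)·(2.5) + (-4.5)·(-1.5) + (2.5)·(-2.5)) / 3 = 5/3 = 1.6667
  s[V,V] = ((1.5)·(1.5) + (2.5)·(2.5) + (-1.5)·(-1.5) + (-2.5)·(-2.5)) / 3 = 17/3 = 5.6667
  Sample standard deviations s_i = √(s[i,i]):
  s(U) = √(9.6667) = 3.1091
  s(V) = √(5.6667) = 2.3805

Step 3 — r_{ij} = s_{ij} / (s_i · s_j):
  r[U,U] = 1 (diagonal).
  r[U,V] = 1.6667 / (3.1091 · 2.3805) = 1.6667 / 7.4012 = 0.2252
  r[V,V] = 1 (diagonal).

R is symmetric with unit diagonal. Assembling:

R = [[1, 0.2252],
 [0.2252, 1]]


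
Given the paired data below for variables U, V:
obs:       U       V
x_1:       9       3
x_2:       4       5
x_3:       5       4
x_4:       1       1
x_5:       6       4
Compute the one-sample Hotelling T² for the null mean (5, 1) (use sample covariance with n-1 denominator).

Step 1 — sample mean vector:
  mean(U) = (9 + 4 + 5 + 1 + 6) / 5 = 25/5 = 5
  mean(V) = (3 + 5 + 4 + 1 + 4) / 5 = 17/5 = 3.4
  x̄ = (5, 3.4),  deviation x̄ - mu_0 = (5, 3.4) - (5, 1) = (0, 2.4).

Step 2 — sample covariance matrix, S[i,j] = (1/(n-1)) · Σ_k (x_{k,i} - mean_i) · (x_{k,j} - mean_j), divisor n-1 = 4:
  S[U,U] = ((4)·(4) + (-1)·(-1) + (0)·(0) + (-4)·(-4) + (1)·(1)) / 4 = 34/4 = 8.5
  S[U,V] = ((4)·(-0.4) + (-1)·(1.6) + (0)·(0.6) + (-4)·(-2.4) + (1)·(0.6)) / 4 = 7/4 = 1.75
  S[V,V] = ((-0.4)·(-0.4) + (1.6)·(1.6) + (0.6)·(0.6) + (-2.4)·(-2.4) + (0.6)·(0.6)) / 4 = 9.2/4 = 2.3
  S = [[8.5, 1.75],
 [1.75, 2.3]].

Step 3 — invert S. det(S) = 8.5·2.3 - (1.75)² = 16.4875.
  S^{-1} = (1/det) · [[d, -b], [-b, a]] = [[0.1395, -0.1061],
 [-0.1061, 0.5155]].

Step 4 — quadratic form (x̄ - mu_0)^T · S^{-1} · (x̄ - mu_0):
  S^{-1} · (x̄ - mu_0) = (-0.2547, 1.2373),
  (x̄ - mu_0)^T · [...] = (0)·(-0.2547) + (2.4)·(1.2373) = 2.9695.

Step 5 — scale by n: T² = 5 · 2.9695 = 14.8476.

T² ≈ 14.8476


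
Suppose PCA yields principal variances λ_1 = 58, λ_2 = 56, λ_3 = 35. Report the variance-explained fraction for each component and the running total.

Step 1 — total variance = trace(Sigma) = Σ λ_i = 58 + 56 + 35 = 149.

Step 2 — fraction explained by component i = λ_i / Σ λ:
  PC1: 58/149 = 0.3893
  PC2: 56/149 = 0.3758
  PC3: 35/149 = 0.2349

Step 3 — cumulative fraction after k components = (λ_1 + ... + λ_k) / Σ λ:
  k = 1: 58/149 = 0.3893
  k = 2: (58 + 56)/149 = 114/149 = 0.7651
  k = 3: (58 + 56 + 35)/149 = 149/149 = 1

Summary (fraction, with percent):

explained: PC1 0.3893 (38.93%), PC2 0.3758 (37.58%), PC3 0.2349 (23.49%);  cumulative: 0.3893, 0.7651, 1


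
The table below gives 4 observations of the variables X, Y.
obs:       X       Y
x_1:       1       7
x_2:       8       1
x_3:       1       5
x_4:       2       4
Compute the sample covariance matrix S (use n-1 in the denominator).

Step 1 — column means:
  mean(X) = (1 + 8 + 1 + 2) / 4 = 12/4 = 3
  mean(Y) = (7 + 1 + 5 + 4) / 4 = 17/4 = 4.25

Step 2 — sample covariance S[i,j] = (1/(n-1)) · Σ_k (x_{k,i} - mean_i) · (x_{k,j} - mean_j), with n-1 = 3.
  S[X,X] = ((-2)·(-2) + (5)·(5) + (-2)·(-2) + (-1)·(-1)) / 3 = 34/3 = 11.3333
  S[X,Y] = ((-2)·(2.75) + (5)·(-3.25) + (-2)·(0.75) + (-1)·(-0.25)) / 3 = -23/3 = -7.6667
  S[Y,Y] = ((2.75)·(2.75) + (-3.25)·(-3.25) + (0.75)·(0.75) + (-0.25)·(-0.25)) / 3 = 18.75/3 = 6.25

S is symmetric (S[j,i] = S[i,j]). Assembling:

S = [[11.3333, -7.6667],
 [-7.6667, 6.25]]


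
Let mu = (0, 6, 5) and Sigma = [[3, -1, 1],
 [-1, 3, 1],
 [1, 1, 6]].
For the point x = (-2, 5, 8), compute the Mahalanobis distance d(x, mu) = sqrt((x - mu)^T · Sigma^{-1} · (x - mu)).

Step 1 — centre the observation: (x - mu) = (-2, -1, 3).

Step 2 — invert Sigma (cofactor / det for 3×3, or solve directly):
  Sigma^{-1} = [[0.425, 0.175, -0.1],
 [0.175, 0.425, -0.1],
 [-0.1, -0.1, 0.2]].

Step 3 — form the quadratic (x - mu)^T · Sigma^{-1} · (x - mu):
  Sigma^{-1} · (x - mu) = (-1.325, -1.075, 0.9).
  (x - mu)^T · [Sigma^{-1} · (x - mu)] = (-2)·(-1.325) + (-1)·(-1.075) + (3)·(0.9) = 6.425.

Step 4 — take square root: d = √(6.425) ≈ 2.5348.

d(x, mu) = √(6.425) ≈ 2.5348


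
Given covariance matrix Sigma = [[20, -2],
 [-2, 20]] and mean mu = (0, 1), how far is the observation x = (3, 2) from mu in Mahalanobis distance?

Step 1 — centre the observation: (x - mu) = (3, 1).

Step 2 — invert Sigma. det(Sigma) = 20·20 - (-2)² = 396.
  Sigma^{-1} = (1/det) · [[d, -b], [-b, a]] = [[0.0505, 0.0051],
 [0.0051, 0.0505]].

Step 3 — form the quadratic (x - mu)^T · Sigma^{-1} · (x - mu):
  Sigma^{-1} · (x - mu) = (0.1566, 0.0657).
  (x - mu)^T · [Sigma^{-1} · (x - mu)] = (3)·(0.1566) + (1)·(0.0657) = 0.5354.

Step 4 — take square root: d = √(0.5354) ≈ 0.7317.

d(x, mu) = √(0.5354) ≈ 0.7317


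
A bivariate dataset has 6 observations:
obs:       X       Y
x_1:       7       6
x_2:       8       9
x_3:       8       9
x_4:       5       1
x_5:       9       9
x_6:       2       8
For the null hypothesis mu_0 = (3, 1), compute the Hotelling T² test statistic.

Step 1 — sample mean vector:
  mean(X) = (7 + 8 + 8 + 5 + 9 + 2) / 6 = 39/6 = 6.5
  mean(Y) = (6 + 9 + 9 + 1 + 9 + 8) / 6 = 42/6 = 7
  x̄ = (6.5, 7),  deviation x̄ - mu_0 = (6.5, 7) - (3, 1) = (3.5, 6).

Step 2 — sample covariance matrix, S[i,j] = (1/(n-1)) · Σ_k (x_{k,i} - mean_i) · (x_{k,j} - mean_j), divisor n-1 = 5:
  S[X,X] = ((0.5)·(0.5) + (1.5)·(1.5) + (1.5)·(1.5) + (-1.5)·(-1.5) + (2.5)·(2.5) + (-4.5)·(-4.5)) / 5 = 33.5/5 = 6.7
  S[X,Y] = ((0.5)·(-1) + (1.5)·(2) + (1.5)·(2) + (-1.5)·(-6) + (2.5)·(2) + (-4.5)·(1)) / 5 = 15/5 = 3
  S[Y,Y] = ((-1)·(-1) + (2)·(2) + (2)·(2) + (-6)·(-6) + (2)·(2) + (1)·(1)) / 5 = 50/5 = 10
  S = [[6.7, 3],
 [3, 10]].

Step 3 — invert S. det(S) = 6.7·10 - (3)² = 58.
  S^{-1} = (1/det) · [[d, -b], [-b, a]] = [[0.1724, -0.0517],
 [-0.0517, 0.1155]].

Step 4 — quadratic form (x̄ - mu_0)^T · S^{-1} · (x̄ - mu_0):
  S^{-1} · (x̄ - mu_0) = (0.2931, 0.5121),
  (x̄ - mu_0)^T · [...] = (3.5)·(0.2931) + (6)·(0.5121) = 4.0983.

Step 5 — scale by n: T² = 6 · 4.0983 = 24.5897.

T² ≈ 24.5897


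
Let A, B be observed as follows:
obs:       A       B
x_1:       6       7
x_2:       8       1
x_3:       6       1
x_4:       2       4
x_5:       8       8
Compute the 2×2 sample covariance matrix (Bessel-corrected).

Step 1 — column means:
  mean(A) = (6 + 8 + 6 + 2 + 8) / 5 = 30/5 = 6
  mean(B) = (7 + 1 + 1 + 4 + 8) / 5 = 21/5 = 4.2

Step 2 — sample covariance S[i,j] = (1/(n-1)) · Σ_k (x_{k,i} - mean_i) · (x_{k,j} - mean_j), with n-1 = 4.
  S[A,A] = ((0)·(0) + (2)·(2) + (0)·(0) + (-4)·(-4) + (2)·(2)) / 4 = 24/4 = 6
  S[A,B] = ((0)·(2.8) + (2)·(-3.2) + (0)·(-3.2) + (-4)·(-0.2) + (2)·(3.8)) / 4 = 2/4 = 0.5
  S[B,B] = ((2.8)·(2.8) + (-3.2)·(-3.2) + (-3.2)·(-3.2) + (-0.2)·(-0.2) + (3.8)·(3.8)) / 4 = 42.8/4 = 10.7

S is symmetric (S[j,i] = S[i,j]). Assembling:

S = [[6, 0.5],
 [0.5, 10.7]]


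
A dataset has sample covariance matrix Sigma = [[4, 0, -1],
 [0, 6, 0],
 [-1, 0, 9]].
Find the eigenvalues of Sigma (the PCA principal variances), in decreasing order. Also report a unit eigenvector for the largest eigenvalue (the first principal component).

Step 1 — characteristic polynomial p(λ) = det(λI - Sigma) = λ³ - tr·λ² + c_1·λ - det, where tr = trace, c_1 = sum of the principal 2×2 minors, det = det(Sigma):
  tr = 4 + 6 + 9 = 19,
  c_1 = (4·6 - (0)²) + (4·9 - (-1)²) + (6·9 - (0)²) = 24 + 35 + 54 = 113,
  det = 4·(6·9 - (0)²) - (0)·((0)·9 - (0)·(-1)) + (-1)·((0)·(0) - 6·(-1)) = 4·(54) - (0)·(0) + (-1)·(6) = 210.
  So p(λ) = λ³ - 19λ² + 113λ - 210.
Step 2 — look for an integer root (rational root theorem: any rational root is an integer divisor of 210). Testing λ = 6:
  p(6) = 216 - 684 + 678 - 210 = 0  ✓
  Dividing out (λ - 6): p(λ) = (λ - 6)(λ² - 13λ + 35).
Step 3 — remaining eigenvalues from the quadratic λ² - 13λ + 35 = 0:
  Δ = 13² - 4·35 = 169 - 140 = 29,  λ = (13 ± √29)/2 = (13 ± 5.3852)/2 ≈ 9.1926 or 3.8074.
  Sorted: λ_1 = 9.1926,  λ_2 = 6,  λ_3 = 3.8074  (check: sum = 19 = tr ✓).

Step 4 — unit eigenvector for λ_1 ≈ 9.1926: v spans the null space of (Sigma - λ_1 I), whose rows are
  r_1 = (-5.1926, 0, -1),  r_2 = (0, -3.1926, 0),  r_3 = (-1, 0, -0.1926).
  v is orthogonal to every row, so take v ∝ r_1 × r_2 = ((0)·(0) - (-1)·(-3.1926), (-1)·(0) - (-5.1926)·(0), (-5.1926)·(-3.1926) - (0)·(0)) ≈ (-3.1926, 0, 16.5777).
  Rescale (multiply by -1 so the first nonzero entry is positive): u = (3.1926, 0, -16.5777).
  ||u|| = √((3.1926)² + (0)² + (-16.5777)²) = √(285.0143) ≈ 16.8824,  v_1 = u/||u|| ≈ (0.1891, 0, -0.982) (||v_1|| = 1).

λ_1 = 9.1926,  λ_2 = 6,  λ_3 = 3.8074;  v_1 ≈ (0.1891, 0, -0.982)


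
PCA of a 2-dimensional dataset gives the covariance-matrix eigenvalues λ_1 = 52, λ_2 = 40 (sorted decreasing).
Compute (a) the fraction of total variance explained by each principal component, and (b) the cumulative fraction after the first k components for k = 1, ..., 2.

Step 1 — total variance = trace(Sigma) = Σ λ_i = 52 + 40 = 92.

Step 2 — fraction explained by component i = λ_i / Σ λ:
  PC1: 52/92 = 0.5652
  PC2: 40/92 = 0.4348

Step 3 — cumulative fraction after k components = (λ_1 + ... + λ_k) / Σ λ:
  k = 1: 52/92 = 0.5652
  k = 2: (52 + 40)/92 = 92/92 = 1

Summary (fraction, with percent):

explained: PC1 0.5652 (56.52%), PC2 0.4348 (43.48%);  cumulative: 0.5652, 1


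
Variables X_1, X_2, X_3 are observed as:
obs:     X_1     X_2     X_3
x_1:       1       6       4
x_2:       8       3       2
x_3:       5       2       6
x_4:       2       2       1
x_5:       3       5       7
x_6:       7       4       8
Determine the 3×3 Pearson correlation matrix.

Step 1 — column means:
  mean(X_1) = (1 + 8 + 5 + 2 + 3 + 7) / 6 = 26/6 = 4.3333
  mean(X_2) = (6 + 3 + 2 + 2 + 5 + 4) / 6 = 22/6 = 3.6667
  mean(X_3) = (4 + 2 + 6 + 1 + 7 + 8) / 6 = 28/6 = 4.6667

Step 2 — sample variances and covariances s[i,j] = (1/(n-1)) · Σ_k (x_{k,i} - mean_i) · (x_{k,j} - mean_j), with n-1 = 5:
  s[X_1,X_1] = ((-3.3333)·(-3.3333) + (3.6667)·(3.6667) + (0.6667)·(0.6667) + (-2.3333)·(-2.3333) + (-1.3333)·(-1.3333) + (2.6667)·(2.6667)) / 5 = 39.3333/5 = 7.8667
  s[X_1,X_2] = ((-3.3333)·(2.3333) + (3.6667)·(-0.6667) + (0.6667)·(-1.6667) + (-2.3333)·(-1.6667) + (-1.3333)·(1.3333) + (2.6667)·(0.3333)) / 5 = -8.3333/5 = -1.6667
  s[X_1,X_3] = ((-3.3333)·(-0.6667) + (3.6667)·(-2.6667) + (0.6667)·(1.3333) + (-2.3333)·(-3.6667) + (-1.3333)·(2.3333) + (2.6667)·(3.3333)) / 5 = 7.6667/5 = 1.5333
  s[X_2,X_2] = ((2.3333)·(2.3333) + (-0.6667)·(-0.6667) + (-1.6667)·(-1.6667) + (-1.6667)·(-1.6667) + (1.3333)·(1.3333) + (0.3333)·(0.3333)) / 5 = 13.3333/5 = 2.6667
  s[X_2,X_3] = ((2.3333)·(-0.6667) + (-0.6667)·(-2.6667) + (-1.6667)·(1.3333) + (-1.6667)·(-3.6667) + (1.3333)·(2.3333) + (0.3333)·(3.3333)) / 5 = 8.3333/5 = 1.6667
  s[X_3,X_3] = ((-0.6667)·(-0.6667) + (-2.6667)·(-2.6667) + (1.3333)·(1.3333) + (-3.6667)·(-3.6667) + (2.3333)·(2.3333) + (3.3333)·(3.3333)) / 5 = 39.3333/5 = 7.8667
  Sample standard deviations s_i = √(s[i,i]):
  s(X_1) = √(7.8667) = 2.8048
  s(X_2) = √(2.6667) = 1.633
  s(X_3) = √(7.8667) = 2.8048

Step 3 — r_{ij} = s_{ij} / (s_i · s_j):
  r[X_1,X_1] = 1 (diagonal).
  r[X_1,X_2] = -1.6667 / (2.8048 · 1.633) = -1.6667 / 4.5802 = -0.3639
  r[X_1,X_3] = 1.5333 / (2.8048 · 2.8048) = 1.5333 / 7.8667 = 0.1949
  r[X_2,X_2] = 1 (diagonal).
  r[X_2,X_3] = 1.6667 / (1.633 · 2.8048) = 1.6667 / 4.5802 = 0.3639
  r[X_3,X_3] = 1 (diagonal).

R is symmetric with unit diagonal. Assembling:

R = [[1, -0.3639, 0.1949],
 [-0.3639, 1, 0.3639],
 [0.1949, 0.3639, 1]]


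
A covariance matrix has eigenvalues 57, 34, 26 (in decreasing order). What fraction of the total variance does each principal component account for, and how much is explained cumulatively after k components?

Step 1 — total variance = trace(Sigma) = Σ λ_i = 57 + 34 + 26 = 117.

Step 2 — fraction explained by component i = λ_i / Σ λ:
  PC1: 57/117 = 0.4872
  PC2: 34/117 = 0.2906
  PC3: 26/117 = 0.2222

Step 3 — cumulative fraction after k components = (λ_1 + ... + λ_k) / Σ λ:
  k = 1: 57/117 = 0.4872
  k = 2: (57 + 34)/117 = 91/117 = 0.7778
  k = 3: (57 + 34 + 26)/117 = 117/117 = 1

Summary (fraction, with percent):

explained: PC1 0.4872 (48.72%), PC2 0.2906 (29.06%), PC3 0.2222 (22.22%);  cumulative: 0.4872, 0.7778, 1


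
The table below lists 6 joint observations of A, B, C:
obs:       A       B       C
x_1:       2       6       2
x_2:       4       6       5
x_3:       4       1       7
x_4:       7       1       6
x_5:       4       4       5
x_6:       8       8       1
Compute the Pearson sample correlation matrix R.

Step 1 — column means:
  mean(A) = (2 + 4 + 4 + 7 + 4 + 8) / 6 = 29/6 = 4.8333
  mean(B) = (6 + 6 + 1 + 1 + 4 + 8) / 6 = 26/6 = 4.3333
  mean(C) = (2 + 5 + 7 + 6 + 5 + 1) / 6 = 26/6 = 4.3333

Step 2 — sample variances and covariances s[i,j] = (1/(n-1)) · Σ_k (x_{k,i} - mean_i) · (x_{k,j} - mean_j), with n-1 = 5:
  s[A,A] = ((-2.8333)·(-2.8333) + (-0.8333)·(-0.8333) + (-0.8333)·(-0.8333) + (2.1667)·(2.1667) + (-0.8333)·(-0.8333) + (3.1667)·(3.1667)) / 5 = 24.8333/5 = 4.9667
  s[A,B] = ((-2.8333)·(1.6667) + (-0.8333)·(1.6667) + (-0.8333)·(-3.3333) + (2.1667)·(-3.3333) + (-0.8333)·(-0.3333) + (3.1667)·(3.6667)) / 5 = 1.3333/5 = 0.2667
  s[A,C] = ((-2.8333)·(-2.3333) + (-0.8333)·(0.6667) + (-0.8333)·(2.6667) + (2.1667)·(1.6667) + (-0.8333)·(0.6667) + (3.1667)·(-3.3333)) / 5 = -3.6667/5 = -0.7333
  s[B,B] = ((1.6667)·(1.6667) + (1.6667)·(1.6667) + (-3.3333)·(-3.3333) + (-3.3333)·(-3.3333) + (-0.3333)·(-0.3333) + (3.6667)·(3.6667)) / 5 = 41.3333/5 = 8.2667
  s[B,C] = ((1.6667)·(-2.3333) + (1.6667)·(0.6667) + (-3.3333)·(2.6667) + (-3.3333)·(1.6667) + (-0.3333)·(0.6667) + (3.6667)·(-3.3333)) / 5 = -29.6667/5 = -5.9333
  s[C,C] = ((-2.3333)·(-2.3333) + (0.6667)·(0.6667) + (2.6667)·(2.6667) + (1.6667)·(1.6667) + (0.6667)·(0.6667) + (-3.3333)·(-3.3333)) / 5 = 27.3333/5 = 5.4667
  Sample standard deviations s_i = √(s[i,i]):
  s(A) = √(4.9667) = 2.2286
  s(B) = √(8.2667) = 2.8752
  s(C) = √(5.4667) = 2.3381

Step 3 — r_{ij} = s_{ij} / (s_i · s_j):
  r[A,A] = 1 (diagonal).
  r[A,B] = 0.2667 / (2.2286 · 2.8752) = 0.2667 / 6.4076 = 0.0416
  r[A,C] = -0.7333 / (2.2286 · 2.3381) = -0.7333 / 5.2107 = -0.1407
  r[B,B] = 1 (diagonal).
  r[B,C] = -5.9333 / (2.8752 · 2.3381) = -5.9333 / 6.7224 = -0.8826
  r[C,C] = 1 (diagonal).

R is symmetric with unit diagonal. Assembling:

R = [[1, 0.0416, -0.1407],
 [0.0416, 1, -0.8826],
 [-0.1407, -0.8826, 1]]


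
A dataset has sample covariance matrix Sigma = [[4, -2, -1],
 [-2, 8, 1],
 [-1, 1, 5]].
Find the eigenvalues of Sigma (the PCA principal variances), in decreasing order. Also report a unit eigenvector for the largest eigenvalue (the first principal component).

Step 1 — characteristic polynomial p(λ) = det(λI - Sigma) = λ³ - tr·λ² + c_1·λ - det, where tr = trace, c_1 = sum of the principal 2×2 minors, det = det(Sigma):
  tr = 4 + 8 + 5 = 17,
  c_1 = (4·8 - (-2)²) + (4·5 - (-1)²) + (8·5 - (1)²) = 28 + 19 + 39 = 86,
  det = 4·(8·5 - (1)²) - (-2)·((-2)·5 - (1)·(-1)) + (-1)·((-2)·(1) - 8·(-1)) = 4·(39) - (-2)·(-9) + (-1)·(6) = 132.
  So p(λ) = λ³ - 17λ² + 86λ - 132.
Step 2 — look for an integer root (rational root theorem: any rational root is an integer divisor of 132). Testing λ = 3:
  p(3) = 27 - 153 + 258 - 132 = 0  ✓
  Dividing out (λ - 3): p(λ) = (λ - 3)(λ² - 14λ + 44).
Step 3 — remaining eigenvalues from the quadratic λ² - 14λ + 44 = 0:
  Δ = 14² - 4·44 = 196 - 176 = 20,  λ = (14 ± √20)/2 = (14 ± 4.4721)/2 ≈ 9.2361 or 4.7639.
  Sorted: λ_1 = 9.2361,  λ_2 = 4.7639,  λ_3 = 3  (check: sum = 17 = tr ✓).

Step 4 — unit eigenvector for λ_1 ≈ 9.2361: v spans the null space of (Sigma - λ_1 I), whose rows are
  r_1 = (-5.2361, -2, -1),  r_2 = (-2, -1.2361, 1),  r_3 = (-1, 1, -4.2361).
  v is orthogonal to every row, so take v ∝ r_1 × r_2 = ((-2)·(1) - (-1)·(-1.2361), (-1)·(-2) - (-5.2361)·(1), (-5.2361)·(-1.2361) - (-2)·(-2)) ≈ (-3.2361, 7.2361, 2.4721).
  Rescale (multiply by -1 so the first nonzero entry is positive): u = (3.2361, -7.2361, -2.4721).
  ||u|| = √((3.2361)² + (-7.2361)² + (-2.4721)²) = √(68.9443) ≈ 8.3033,  v_1 = u/||u|| ≈ (0.3897, -0.8715, -0.2977) (||v_1|| = 1).

λ_1 = 9.2361,  λ_2 = 4.7639,  λ_3 = 3;  v_1 ≈ (0.3897, -0.8715, -0.2977)


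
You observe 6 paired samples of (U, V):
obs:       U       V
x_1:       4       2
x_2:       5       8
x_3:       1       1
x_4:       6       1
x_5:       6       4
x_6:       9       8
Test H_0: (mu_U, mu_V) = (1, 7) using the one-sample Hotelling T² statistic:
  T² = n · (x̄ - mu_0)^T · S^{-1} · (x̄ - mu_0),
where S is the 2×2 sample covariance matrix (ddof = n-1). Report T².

Step 1 — sample mean vector:
  mean(U) = (4 + 5 + 1 + 6 + 6 + 9) / 6 = 31/6 = 5.1667
  mean(V) = (2 + 8 + 1 + 1 + 4 + 8) / 6 = 24/6 = 4
  x̄ = (5.1667, 4),  deviation x̄ - mu_0 = (5.1667, 4) - (1, 7) = (4.1667, -3).

Step 2 — sample covariance matrix, S[i,j] = (1/(n-1)) · Σ_k (x_{k,i} - mean_i) · (x_{k,j} - mean_j), divisor n-1 = 5:
  S[U,U] = ((-1.1667)·(-1.1667) + (-0.1667)·(-0.1667) + (-4.1667)·(-4.1667) + (0.8333)·(0.8333) + (0.8333)·(0.8333) + (3.8333)·(3.8333)) / 5 = 34.8333/5 = 6.9667
  S[U,V] = ((-1.1667)·(-2) + (-0.1667)·(4) + (-4.1667)·(-3) + (0.8333)·(-3) + (0.8333)·(0) + (3.8333)·(4)) / 5 = 27/5 = 5.4
  S[V,V] = ((-2)·(-2) + (4)·(4) + (-3)·(-3) + (-3)·(-3) + (0)·(0) + (4)·(4)) / 5 = 54/5 = 10.8
  S = [[6.9667, 5.4],
 [5.4, 10.8]].

Step 3 — invert S. det(S) = 6.9667·10.8 - (5.4)² = 46.08.
  S^{-1} = (1/det) · [[d, -b], [-b, a]] = [[0.2344, -0.1172],
 [-0.1172, 0.1512]].

Step 4 — quadratic form (x̄ - mu_0)^T · S^{-1} · (x̄ - mu_0):
  S^{-1} · (x̄ - mu_0) = (1.3281, -0.9418),
  (x̄ - mu_0)^T · [...] = (4.1667)·(1.3281) + (-3)·(-0.9418) = 8.3594.

Step 5 — scale by n: T² = 6 · 8.3594 = 50.1563.

T² ≈ 50.1563


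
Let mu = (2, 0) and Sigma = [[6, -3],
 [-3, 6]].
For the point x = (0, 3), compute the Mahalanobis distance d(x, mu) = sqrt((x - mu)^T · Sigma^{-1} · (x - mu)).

Step 1 — centre the observation: (x - mu) = (-2, 3).

Step 2 — invert Sigma. det(Sigma) = 6·6 - (-3)² = 27.
  Sigma^{-1} = (1/det) · [[d, -b], [-b, a]] = [[0.2222, 0.1111],
 [0.1111, 0.2222]].

Step 3 — form the quadratic (x - mu)^T · Sigma^{-1} · (x - mu):
  Sigma^{-1} · (x - mu) = (-0.1111, 0.4444).
  (x - mu)^T · [Sigma^{-1} · (x - mu)] = (-2)·(-0.1111) + (3)·(0.4444) = 1.5556.

Step 4 — take square root: d = √(1.5556) ≈ 1.2472.

d(x, mu) = √(1.5556) ≈ 1.2472


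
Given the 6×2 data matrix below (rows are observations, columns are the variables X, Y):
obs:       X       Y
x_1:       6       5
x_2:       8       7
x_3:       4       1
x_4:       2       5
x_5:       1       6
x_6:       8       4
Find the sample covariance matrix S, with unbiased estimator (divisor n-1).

Step 1 — column means:
  mean(X) = (6 + 8 + 4 + 2 + 1 + 8) / 6 = 29/6 = 4.8333
  mean(Y) = (5 + 7 + 1 + 5 + 6 + 4) / 6 = 28/6 = 4.6667

Step 2 — sample covariance S[i,j] = (1/(n-1)) · Σ_k (x_{k,i} - mean_i) · (x_{k,j} - mean_j), with n-1 = 5.
  S[X,X] = ((1.1667)·(1.1667) + (3.1667)·(3.1667) + (-0.8333)·(-0.8333) + (-2.8333)·(-2.8333) + (-3.8333)·(-3.8333) + (3.1667)·(3.1667)) / 5 = 44.8333/5 = 8.9667
  S[X,Y] = ((1.1667)·(0.3333) + (3.1667)·(2.3333) + (-0.8333)·(-3.6667) + (-2.8333)·(0.3333) + (-3.8333)·(1.3333) + (3.1667)·(-0.6667)) / 5 = 2.6667/5 = 0.5333
  S[Y,Y] = ((0.3333)·(0.3333) + (2.3333)·(2.3333) + (-3.6667)·(-3.6667) + (0.3333)·(0.3333) + (1.3333)·(1.3333) + (-0.6667)·(-0.6667)) / 5 = 21.3333/5 = 4.2667

S is symmetric (S[j,i] = S[i,j]). Assembling:

S = [[8.9667, 0.5333],
 [0.5333, 4.2667]]


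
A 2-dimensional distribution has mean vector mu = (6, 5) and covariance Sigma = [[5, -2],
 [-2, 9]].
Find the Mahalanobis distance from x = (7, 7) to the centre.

Step 1 — centre the observation: (x - mu) = (1, 2).

Step 2 — invert Sigma. det(Sigma) = 5·9 - (-2)² = 41.
  Sigma^{-1} = (1/det) · [[d, -b], [-b, a]] = [[0.2195, 0.0488],
 [0.0488, 0.122]].

Step 3 — form the quadratic (x - mu)^T · Sigma^{-1} · (x - mu):
  Sigma^{-1} · (x - mu) = (0.3171, 0.2927).
  (x - mu)^T · [Sigma^{-1} · (x - mu)] = (1)·(0.3171) + (2)·(0.2927) = 0.9024.

Step 4 — take square root: d = √(0.9024) ≈ 0.95.

d(x, mu) = √(0.9024) ≈ 0.95


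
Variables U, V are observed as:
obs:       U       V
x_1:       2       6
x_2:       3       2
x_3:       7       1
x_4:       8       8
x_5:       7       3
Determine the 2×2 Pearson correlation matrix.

Step 1 — column means:
  mean(U) = (2 + 3 + 7 + 8 + 7) / 5 = 27/5 = 5.4
  mean(V) = (6 + 2 + 1 + 8 + 3) / 5 = 20/5 = 4

Step 2 — sample variances and covariances s[i,j] = (1/(n-1)) · Σ_k (x_{k,i} - mean_i) · (x_{k,j} - mean_j), with n-1 = 4:
  s[U,U] = ((-3.4)·(-3.4) + (-2.4)·(-2.4) + (1.6)·(1.6) + (2.6)·(2.6) + (1.6)·(1.6)) / 4 = 29.2/4 = 7.3
  s[U,V] = ((-3.4)·(2) + (-2.4)·(-2) + (1.6)·(-3) + (2.6)·(4) + (1.6)·(-1)) / 4 = 2/4 = 0.5
  s[V,V] = ((2)·(2) + (-2)·(-2) + (-3)·(-3) + (4)·(4) + (-1)·(-1)) / 4 = 34/4 = 8.5
  Sample standard deviations s_i = √(s[i,i]):
  s(U) = √(7.3) = 2.7019
  s(V) = √(8.5) = 2.9155

Step 3 — r_{ij} = s_{ij} / (s_i · s_j):
  r[U,U] = 1 (diagonal).
  r[U,V] = 0.5 / (2.7019 · 2.9155) = 0.5 / 7.8772 = 0.0635
  r[V,V] = 1 (diagonal).

R is symmetric with unit diagonal. Assembling:

R = [[1, 0.0635],
 [0.0635, 1]]


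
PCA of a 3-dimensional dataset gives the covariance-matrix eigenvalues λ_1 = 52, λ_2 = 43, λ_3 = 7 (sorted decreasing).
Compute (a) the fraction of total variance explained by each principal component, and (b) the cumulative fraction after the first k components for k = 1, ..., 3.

Step 1 — total variance = trace(Sigma) = Σ λ_i = 52 + 43 + 7 = 102.

Step 2 — fraction explained by component i = λ_i / Σ λ:
  PC1: 52/102 = 0.5098
  PC2: 43/102 = 0.4216
  PC3: 7/102 = 0.0686

Step 3 — cumulative fraction after k components = (λ_1 + ... + λ_k) / Σ λ:
  k = 1: 52/102 = 0.5098
  k = 2: (52 + 43)/102 = 95/102 = 0.9314
  k = 3: (52 + 43 + 7)/102 = 102/102 = 1

Summary (fraction, with percent):

explained: PC1 0.5098 (50.98%), PC2 0.4216 (42.16%), PC3 0.0686 (6.86%);  cumulative: 0.5098, 0.9314, 1


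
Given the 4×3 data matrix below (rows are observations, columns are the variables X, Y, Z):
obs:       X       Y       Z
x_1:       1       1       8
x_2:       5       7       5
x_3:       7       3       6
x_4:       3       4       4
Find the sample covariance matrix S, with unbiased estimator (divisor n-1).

Step 1 — column means:
  mean(X) = (1 + 5 + 7 + 3) / 4 = 16/4 = 4
  mean(Y) = (1 + 7 + 3 + 4) / 4 = 15/4 = 3.75
  mean(Z) = (8 + 5 + 6 + 4) / 4 = 23/4 = 5.75

Step 2 — sample covariance S[i,j] = (1/(n-1)) · Σ_k (x_{k,i} - mean_i) · (x_{k,j} - mean_j), with n-1 = 3.
  S[X,X] = ((-3)·(-3) + (1)·(1) + (3)·(3) + (-1)·(-1)) / 3 = 20/3 = 6.6667
  S[X,Y] = ((-3)·(-2.75) + (1)·(3.25) + (3)·(-0.75) + (-1)·(0.25)) / 3 = 9/3 = 3
  S[X,Z] = ((-3)·(2.25) + (1)·(-0.75) + (3)·(0.25) + (-1)·(-1.75)) / 3 = -5/3 = -1.6667
  S[Y,Y] = ((-2.75)·(-2.75) + (3.25)·(3.25) + (-0.75)·(-0.75) + (0.25)·(0.25)) / 3 = 18.75/3 = 6.25
  S[Y,Z] = ((-2.75)·(2.25) + (3.25)·(-0.75) + (-0.75)·(0.25) + (0.25)·(-1.75)) / 3 = -9.25/3 = -3.0833
  S[Z,Z] = ((2.25)·(2.25) + (-0.75)·(-0.75) + (0.25)·(0.25) + (-1.75)·(-1.75)) / 3 = 8.75/3 = 2.9167

S is symmetric (S[j,i] = S[i,j]). Assembling:

S = [[6.6667, 3, -1.6667],
 [3, 6.25, -3.0833],
 [-1.6667, -3.0833, 2.9167]]


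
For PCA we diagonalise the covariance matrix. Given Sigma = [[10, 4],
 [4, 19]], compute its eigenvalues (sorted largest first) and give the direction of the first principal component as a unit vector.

Step 1 — characteristic polynomial of 2×2 Sigma:
  det(Sigma - λI) = λ² - trace · λ + det = 0.
  trace = 10 + 19 = 29, det = 10·19 - (4)² = 174.
Step 2 — discriminant:
  Δ = trace² - 4·det = 841 - 696 = 145.
Step 3 — eigenvalues:
  λ = (trace ± √Δ)/2 = (29 ± 12.0416)/2,
  λ_1 = 20.5208,  λ_2 = 8.4792.

Step 4 — unit eigenvector for λ_1: solve (Sigma - λ_1 I)v = 0. First row:
  (10 - 20.5208)·v_x + (4)·v_y = 0, i.e. (-10.5208)·v_x + (4)·v_y = 0,
  so v ∝ (b, λ_1 - a) = (4, 10.5208) = u.
  ||u|| = √((4)² + (10.5208)²) = √(126.6872) ≈ 11.2555,
  v_1 = u/||u|| ≈ (0.3554, 0.9347) (||v_1|| = 1).

λ_1 = 20.5208,  λ_2 = 8.4792;  v_1 ≈ (0.3554, 0.9347)


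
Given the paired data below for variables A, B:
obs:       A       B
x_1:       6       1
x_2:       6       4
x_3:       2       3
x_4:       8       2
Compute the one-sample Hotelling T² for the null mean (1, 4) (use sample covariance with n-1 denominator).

Step 1 — sample mean vector:
  mean(A) = (6 + 6 + 2 + 8) / 4 = 22/4 = 5.5
  mean(B) = (1 + 4 + 3 + 2) / 4 = 10/4 = 2.5
  x̄ = (5.5, 2.5),  deviation x̄ - mu_0 = (5.5, 2.5) - (1, 4) = (4.5, -1.5).

Step 2 — sample covariance matrix, S[i,j] = (1/(n-1)) · Σ_k (x_{k,i} - mean_i) · (x_{k,j} - mean_j), divisor n-1 = 3:
  S[A,A] = ((0.5)·(0.5) + (0.5)·(0.5) + (-3.5)·(-3.5) + (2.5)·(2.5)) / 3 = 19/3 = 6.3333
  S[A,B] = ((0.5)·(-1.5) + (0.5)·(1.5) + (-3.5)·(0.5) + (2.5)·(-0.5)) / 3 = -3/3 = -1
  S[B,B] = ((-1.5)·(-1.5) + (1.5)·(1.5) + (0.5)·(0.5) + (-0.5)·(-0.5)) / 3 = 5/3 = 1.6667
  S = [[6.3333, -1],
 [-1, 1.6667]].

Step 3 — invert S. det(S) = 6.3333·1.6667 - (-1)² = 9.5556.
  S^{-1} = (1/det) · [[d, -b], [-b, a]] = [[0.1744, 0.1047],
 [0.1047, 0.6628]].

Step 4 — quadratic form (x̄ - mu_0)^T · S^{-1} · (x̄ - mu_0):
  S^{-1} · (x̄ - mu_0) = (0.6279, -0.5233),
  (x̄ - mu_0)^T · [...] = (4.5)·(0.6279) + (-1.5)·(-0.5233) = 3.6105.

Step 5 — scale by n: T² = 4 · 3.6105 = 14.4419.

T² ≈ 14.4419


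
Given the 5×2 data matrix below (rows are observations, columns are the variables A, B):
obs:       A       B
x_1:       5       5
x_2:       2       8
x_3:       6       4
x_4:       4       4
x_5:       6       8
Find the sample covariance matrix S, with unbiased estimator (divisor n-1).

Step 1 — column means:
  mean(A) = (5 + 2 + 6 + 4 + 6) / 5 = 23/5 = 4.6
  mean(B) = (5 + 8 + 4 + 4 + 8) / 5 = 29/5 = 5.8

Step 2 — sample covariance S[i,j] = (1/(n-1)) · Σ_k (x_{k,i} - mean_i) · (x_{k,j} - mean_j), with n-1 = 4.
  S[A,A] = ((0.4)·(0.4) + (-2.6)·(-2.6) + (1.4)·(1.4) + (-0.6)·(-0.6) + (1.4)·(1.4)) / 4 = 11.2/4 = 2.8
  S[A,B] = ((0.4)·(-0.8) + (-2.6)·(2.2) + (1.4)·(-1.8) + (-0.6)·(-1.8) + (1.4)·(2.2)) / 4 = -4.4/4 = -1.1
  S[B,B] = ((-0.8)·(-0.8) + (2.2)·(2.2) + (-1.8)·(-1.8) + (-1.8)·(-1.8) + (2.2)·(2.2)) / 4 = 16.8/4 = 4.2

S is symmetric (S[j,i] = S[i,j]). Assembling:

S = [[2.8, -1.1],
 [-1.1, 4.2]]


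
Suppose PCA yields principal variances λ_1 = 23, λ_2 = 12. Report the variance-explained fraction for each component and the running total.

Step 1 — total variance = trace(Sigma) = Σ λ_i = 23 + 12 = 35.

Step 2 — fraction explained by component i = λ_i / Σ λ:
  PC1: 23/35 = 0.6571
  PC2: 12/35 = 0.3429

Step 3 — cumulative fraction after k components = (λ_1 + ... + λ_k) / Σ λ:
  k = 1: 23/35 = 0.6571
  k = 2: (23 + 12)/35 = 35/35 = 1

Summary (fraction, with percent):

explained: PC1 0.6571 (65.71%), PC2 0.3429 (34.29%);  cumulative: 0.6571, 1


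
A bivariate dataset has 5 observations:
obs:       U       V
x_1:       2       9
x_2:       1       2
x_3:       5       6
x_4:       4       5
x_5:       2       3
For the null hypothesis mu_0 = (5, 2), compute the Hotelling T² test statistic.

Step 1 — sample mean vector:
  mean(U) = (2 + 1 + 5 + 4 + 2) / 5 = 14/5 = 2.8
  mean(V) = (9 + 2 + 6 + 5 + 3) / 5 = 25/5 = 5
  x̄ = (2.8, 5),  deviation x̄ - mu_0 = (2.8, 5) - (5, 2) = (-2.2, 3).

Step 2 — sample covariance matrix, S[i,j] = (1/(n-1)) · Σ_k (x_{k,i} - mean_i) · (x_{k,j} - mean_j), divisor n-1 = 4:
  S[U,U] = ((-0.8)·(-0.8) + (-1.8)·(-1.8) + (2.2)·(2.2) + (1.2)·(1.2) + (-0.8)·(-0.8)) / 4 = 10.8/4 = 2.7
  S[U,V] = ((-0.8)·(4) + (-1.8)·(-3) + (2.2)·(1) + (1.2)·(0) + (-0.8)·(-2)) / 4 = 6/4 = 1.5
  S[V,V] = ((4)·(4) + (-3)·(-3) + (1)·(1) + (0)·(0) + (-2)·(-2)) / 4 = 30/4 = 7.5
  S = [[2.7, 1.5],
 [1.5, 7.5]].

Step 3 — invert S. det(S) = 2.7·7.5 - (1.5)² = 18.
  S^{-1} = (1/det) · [[d, -b], [-b, a]] = [[0.4167, -0.0833],
 [-0.0833, 0.15]].

Step 4 — quadratic form (x̄ - mu_0)^T · S^{-1} · (x̄ - mu_0):
  S^{-1} · (x̄ - mu_0) = (-1.1667, 0.6333),
  (x̄ - mu_0)^T · [...] = (-2.2)·(-1.1667) + (3)·(0.6333) = 4.4667.

Step 5 — scale by n: T² = 5 · 4.4667 = 22.3333.

T² ≈ 22.3333


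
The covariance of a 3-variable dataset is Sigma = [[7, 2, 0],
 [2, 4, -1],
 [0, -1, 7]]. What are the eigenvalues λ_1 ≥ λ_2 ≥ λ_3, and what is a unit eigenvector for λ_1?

Step 1 — characteristic polynomial p(λ) = det(λI - Sigma) = λ³ - tr·λ² + c_1·λ - det, where tr = trace, c_1 = sum of the principal 2×2 minors, det = det(Sigma):
  tr = 7 + 4 + 7 = 18,
  c_1 = (7·4 - (2)²) + (7·7 - (0)²) + (4·7 - (-1)²) = 24 + 49 + 27 = 100,
  det = 7·(4·7 - (-1)²) - (2)·((2)·7 - (-1)·(0)) + (0)·((2)·(-1) - 4·(0)) = 7·(27) - (2)·(14) + (0)·(-2) = 161.
  So p(λ) = λ³ - 18λ² + 100λ - 161.
Step 2 — look for an integer root (rational root theorem: any rational root is an integer divisor of 161). Testing λ = 7:
  p(7) = 343 - 882 + 700 - 161 = 0  ✓
  Dividing out (λ - 7): p(λ) = (λ - 7)(λ² - 11λ + 23).
Step 3 — remaining eigenvalues from the quadratic λ² - 11λ + 23 = 0:
  Δ = 11² - 4·23 = 121 - 92 = 29,  λ = (11 ± √29)/2 = (11 ± 5.3852)/2 ≈ 8.1926 or 2.8074.
  Sorted: λ_1 = 8.1926,  λ_2 = 7,  λ_3 = 2.8074  (check: sum = 18 = tr ✓).

Step 4 — unit eigenvector for λ_1 ≈ 8.1926: v spans the null space of (Sigma - λ_1 I), whose rows are
  r_1 = (-1.1926, 2, 0),  r_2 = (2, -4.1926, -1),  r_3 = (0, -1, -1.1926).
  v is orthogonal to every row, so take v ∝ r_1 × r_2 = ((2)·(-1) - (0)·(-4.1926), (0)·(2) - (-1.1926)·(-1), (-1.1926)·(-4.1926) - (2)·(2)) ≈ (-2, -1.1926, 1).
  Rescale (multiply by -1 so the first nonzero entry is positive): u = (2, 1.1926, -1).
  ||u|| = √((2)² + (1.1926)² + (-1)²) = √(6.4223) ≈ 2.5342,  v_1 = u/||u|| ≈ (0.7892, 0.4706, -0.3946) (||v_1|| = 1).

λ_1 = 8.1926,  λ_2 = 7,  λ_3 = 2.8074;  v_1 ≈ (0.7892, 0.4706, -0.3946)


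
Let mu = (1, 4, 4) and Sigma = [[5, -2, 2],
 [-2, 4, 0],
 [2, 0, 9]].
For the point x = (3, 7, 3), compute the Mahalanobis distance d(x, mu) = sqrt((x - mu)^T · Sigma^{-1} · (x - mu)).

Step 1 — centre the observation: (x - mu) = (2, 3, -1).

Step 2 — invert Sigma (cofactor / det for 3×3, or solve directly):
  Sigma^{-1} = [[0.2812, 0.1406, -0.0625],
 [0.1406, 0.3203, -0.0313],
 [-0.0625, -0.0313, 0.125]].

Step 3 — form the quadratic (x - mu)^T · Sigma^{-1} · (x - mu):
  Sigma^{-1} · (x - mu) = (1.0469, 1.2734, -0.3438).
  (x - mu)^T · [Sigma^{-1} · (x - mu)] = (2)·(1.0469) + (3)·(1.2734) + (-1)·(-0.3438) = 6.2578.

Step 4 — take square root: d = √(6.2578) ≈ 2.5016.

d(x, mu) = √(6.2578) ≈ 2.5016


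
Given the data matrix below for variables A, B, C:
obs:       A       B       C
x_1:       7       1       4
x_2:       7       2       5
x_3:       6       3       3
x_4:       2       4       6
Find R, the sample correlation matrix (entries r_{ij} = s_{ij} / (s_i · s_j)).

Step 1 — column means:
  mean(A) = (7 + 7 + 6 + 2) / 4 = 22/4 = 5.5
  mean(B) = (1 + 2 + 3 + 4) / 4 = 10/4 = 2.5
  mean(C) = (4 + 5 + 3 + 6) / 4 = 18/4 = 4.5

Step 2 — sample variances and covariances s[i,j] = (1/(n-1)) · Σ_k (x_{k,i} - mean_i) · (x_{k,j} - mean_j), with n-1 = 3:
  s[A,A] = ((1.5)·(1.5) + (1.5)·(1.5) + (0.5)·(0.5) + (-3.5)·(-3.5)) / 3 = 17/3 = 5.6667
  s[A,B] = ((1.5)·(-1.5) + (1.5)·(-0.5) + (0.5)·(0.5) + (-3.5)·(1.5)) / 3 = -8/3 = -2.6667
  s[A,C] = ((1.5)·(-0.5) + (1.5)·(0.5) + (0.5)·(-1.5) + (-3.5)·(1.5)) / 3 = -6/3 = -2
  s[B,B] = ((-1.5)·(-1.5) + (-0.5)·(-0.5) + (0.5)·(0.5) + (1.5)·(1.5)) / 3 = 5/3 = 1.6667
  s[B,C] = ((-1.5)·(-0.5) + (-0.5)·(0.5) + (0.5)·(-1.5) + (1.5)·(1.5)) / 3 = 2/3 = 0.6667
  s[C,C] = ((-0.5)·(-0.5) + (0.5)·(0.5) + (-1.5)·(-1.5) + (1.5)·(1.5)) / 3 = 5/3 = 1.6667
  Sample standard deviations s_i = √(s[i,i]):
  s(A) = √(5.6667) = 2.3805
  s(B) = √(1.6667) = 1.291
  s(C) = √(1.6667) = 1.291

Step 3 — r_{ij} = s_{ij} / (s_i · s_j):
  r[A,A] = 1 (diagonal).
  r[A,B] = -2.6667 / (2.3805 · 1.291) = -2.6667 / 3.0732 = -0.8677
  r[A,C] = -2 / (2.3805 · 1.291) = -2 / 3.0732 = -0.6508
  r[B,B] = 1 (diagonal).
  r[B,C] = 0.6667 / (1.291 · 1.291) = 0.6667 / 1.6667 = 0.4
  r[C,C] = 1 (diagonal).

R is symmetric with unit diagonal. Assembling:

R = [[1, -0.8677, -0.6508],
 [-0.8677, 1, 0.4],
 [-0.6508, 0.4, 1]]
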